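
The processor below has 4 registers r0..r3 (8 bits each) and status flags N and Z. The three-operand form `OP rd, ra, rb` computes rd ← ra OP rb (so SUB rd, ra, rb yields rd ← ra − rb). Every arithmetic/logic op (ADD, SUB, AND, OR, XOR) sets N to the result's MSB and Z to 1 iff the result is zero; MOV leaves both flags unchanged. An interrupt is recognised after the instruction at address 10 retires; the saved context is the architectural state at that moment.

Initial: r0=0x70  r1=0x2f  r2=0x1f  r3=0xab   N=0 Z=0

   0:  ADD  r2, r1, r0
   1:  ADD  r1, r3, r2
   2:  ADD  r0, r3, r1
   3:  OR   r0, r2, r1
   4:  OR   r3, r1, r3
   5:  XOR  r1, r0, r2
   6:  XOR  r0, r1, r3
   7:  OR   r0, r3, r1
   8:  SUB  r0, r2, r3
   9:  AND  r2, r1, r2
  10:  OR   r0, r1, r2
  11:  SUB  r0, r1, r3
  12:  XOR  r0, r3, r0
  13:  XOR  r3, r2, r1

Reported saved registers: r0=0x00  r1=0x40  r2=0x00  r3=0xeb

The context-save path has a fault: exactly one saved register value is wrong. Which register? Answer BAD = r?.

BAD = r0

after  0: r0=0x70 r1=0x2f r2=0x9f r3=0xab  N=1 Z=0
after  1: r0=0x70 r1=0x4a r2=0x9f r3=0xab  N=0 Z=0
after  2: r0=0xf5 r1=0x4a r2=0x9f r3=0xab  N=1 Z=0
after  3: r0=0xdf r1=0x4a r2=0x9f r3=0xab  N=1 Z=0
after  4: r0=0xdf r1=0x4a r2=0x9f r3=0xeb  N=1 Z=0
after  5: r0=0xdf r1=0x40 r2=0x9f r3=0xeb  N=0 Z=0
after  6: r0=0xab r1=0x40 r2=0x9f r3=0xeb  N=1 Z=0
after  7: r0=0xeb r1=0x40 r2=0x9f r3=0xeb  N=1 Z=0
after  8: r0=0xb4 r1=0x40 r2=0x9f r3=0xeb  N=1 Z=0
after  9: r0=0xb4 r1=0x40 r2=0x00 r3=0xeb  N=0 Z=1
after 10: r0=0x40 r1=0x40 r2=0x00 r3=0xeb  N=0 Z=0
-- IRQ taken; context saved, return-PC = 11 --
mismatch: r0: reported 0x00 vs actual 0x40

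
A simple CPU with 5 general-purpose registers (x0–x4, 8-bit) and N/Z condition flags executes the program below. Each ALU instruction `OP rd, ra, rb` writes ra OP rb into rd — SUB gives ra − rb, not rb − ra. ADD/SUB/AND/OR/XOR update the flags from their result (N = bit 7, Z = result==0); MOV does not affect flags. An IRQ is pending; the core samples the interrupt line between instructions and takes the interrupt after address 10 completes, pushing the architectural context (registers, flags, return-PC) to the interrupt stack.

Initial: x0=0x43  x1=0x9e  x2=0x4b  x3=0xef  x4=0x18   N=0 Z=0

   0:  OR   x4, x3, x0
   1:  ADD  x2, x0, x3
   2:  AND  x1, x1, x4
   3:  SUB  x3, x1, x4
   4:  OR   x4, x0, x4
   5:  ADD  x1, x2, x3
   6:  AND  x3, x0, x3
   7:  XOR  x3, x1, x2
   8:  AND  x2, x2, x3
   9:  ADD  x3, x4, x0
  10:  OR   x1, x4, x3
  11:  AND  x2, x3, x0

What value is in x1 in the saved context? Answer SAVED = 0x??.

after  0: x0=0x43 x1=0x9e x2=0x4b x3=0xef x4=0xef  N=1 Z=0
after  1: x0=0x43 x1=0x9e x2=0x32 x3=0xef x4=0xef  N=0 Z=0
after  2: x0=0x43 x1=0x8e x2=0x32 x3=0xef x4=0xef  N=1 Z=0
after  3: x0=0x43 x1=0x8e x2=0x32 x3=0x9f x4=0xef  N=1 Z=0
after  4: x0=0x43 x1=0x8e x2=0x32 x3=0x9f x4=0xef  N=1 Z=0
after  5: x0=0x43 x1=0xd1 x2=0x32 x3=0x9f x4=0xef  N=1 Z=0
after  6: x0=0x43 x1=0xd1 x2=0x32 x3=0x03 x4=0xef  N=0 Z=0
after  7: x0=0x43 x1=0xd1 x2=0x32 x3=0xe3 x4=0xef  N=1 Z=0
after  8: x0=0x43 x1=0xd1 x2=0x22 x3=0xe3 x4=0xef  N=0 Z=0
after  9: x0=0x43 x1=0xd1 x2=0x22 x3=0x32 x4=0xef  N=0 Z=0
after 10: x0=0x43 x1=0xff x2=0x22 x3=0x32 x4=0xef  N=1 Z=0
-- IRQ taken; context saved, return-PC = 11 --

SAVED = 0xff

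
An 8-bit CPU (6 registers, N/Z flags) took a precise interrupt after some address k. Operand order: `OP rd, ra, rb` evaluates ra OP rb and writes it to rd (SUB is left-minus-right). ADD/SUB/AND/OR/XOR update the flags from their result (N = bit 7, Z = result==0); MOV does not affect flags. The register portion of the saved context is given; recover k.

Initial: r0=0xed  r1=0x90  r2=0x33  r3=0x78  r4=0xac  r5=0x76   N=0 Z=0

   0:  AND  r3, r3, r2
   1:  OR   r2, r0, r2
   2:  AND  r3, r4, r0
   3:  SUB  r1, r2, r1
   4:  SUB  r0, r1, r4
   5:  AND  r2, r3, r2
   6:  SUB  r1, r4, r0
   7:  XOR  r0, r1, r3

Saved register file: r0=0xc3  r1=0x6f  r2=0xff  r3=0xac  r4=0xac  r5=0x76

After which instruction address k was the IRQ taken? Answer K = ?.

after  0: r0=0xed r1=0x90 r2=0x33 r3=0x30 r4=0xac r5=0x76  N=0 Z=0
after  1: r0=0xed r1=0x90 r2=0xff r3=0x30 r4=0xac r5=0x76  N=1 Z=0
after  2: r0=0xed r1=0x90 r2=0xff r3=0xac r4=0xac r5=0x76  N=1 Z=0
after  3: r0=0xed r1=0x6f r2=0xff r3=0xac r4=0xac r5=0x76  N=0 Z=0
after  4: r0=0xc3 r1=0x6f r2=0xff r3=0xac r4=0xac r5=0x76  N=1 Z=0
-- IRQ taken; context saved, return-PC = 5 --

K = 4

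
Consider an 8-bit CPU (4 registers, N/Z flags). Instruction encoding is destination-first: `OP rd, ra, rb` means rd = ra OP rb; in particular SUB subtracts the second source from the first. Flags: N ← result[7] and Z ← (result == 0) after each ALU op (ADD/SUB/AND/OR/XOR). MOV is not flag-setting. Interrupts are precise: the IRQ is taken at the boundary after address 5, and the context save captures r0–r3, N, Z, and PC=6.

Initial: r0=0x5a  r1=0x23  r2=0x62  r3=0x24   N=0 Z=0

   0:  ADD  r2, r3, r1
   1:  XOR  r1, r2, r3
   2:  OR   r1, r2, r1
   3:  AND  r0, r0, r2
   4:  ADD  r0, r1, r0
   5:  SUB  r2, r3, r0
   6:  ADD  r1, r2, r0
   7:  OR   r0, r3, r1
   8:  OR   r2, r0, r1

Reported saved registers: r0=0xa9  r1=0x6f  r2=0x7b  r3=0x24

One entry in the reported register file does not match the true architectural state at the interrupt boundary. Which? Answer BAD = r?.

after  0: r0=0x5a r1=0x23 r2=0x47 r3=0x24  N=0 Z=0
after  1: r0=0x5a r1=0x63 r2=0x47 r3=0x24  N=0 Z=0
after  2: r0=0x5a r1=0x67 r2=0x47 r3=0x24  N=0 Z=0
after  3: r0=0x42 r1=0x67 r2=0x47 r3=0x24  N=0 Z=0
after  4: r0=0xa9 r1=0x67 r2=0x47 r3=0x24  N=1 Z=0
after  5: r0=0xa9 r1=0x67 r2=0x7b r3=0x24  N=0 Z=0
-- IRQ taken; context saved, return-PC = 6 --
mismatch: r1: reported 0x6f vs actual 0x67

BAD = r1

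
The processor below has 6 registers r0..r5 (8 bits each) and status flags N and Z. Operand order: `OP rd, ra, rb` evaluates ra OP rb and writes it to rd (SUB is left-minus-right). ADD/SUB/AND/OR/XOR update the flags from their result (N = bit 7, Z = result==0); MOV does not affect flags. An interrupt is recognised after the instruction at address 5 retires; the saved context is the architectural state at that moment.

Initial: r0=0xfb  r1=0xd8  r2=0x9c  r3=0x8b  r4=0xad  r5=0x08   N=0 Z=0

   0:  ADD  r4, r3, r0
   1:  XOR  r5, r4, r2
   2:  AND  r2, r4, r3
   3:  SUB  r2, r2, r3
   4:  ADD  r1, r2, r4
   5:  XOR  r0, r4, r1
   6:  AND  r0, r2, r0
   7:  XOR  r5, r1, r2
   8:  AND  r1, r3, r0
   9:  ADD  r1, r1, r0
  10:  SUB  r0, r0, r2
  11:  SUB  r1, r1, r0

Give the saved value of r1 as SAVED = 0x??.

SAVED = 0x7d

after  0: r0=0xfb r1=0xd8 r2=0x9c r3=0x8b r4=0x86 r5=0x08  N=1 Z=0
after  1: r0=0xfb r1=0xd8 r2=0x9c r3=0x8b r4=0x86 r5=0x1a  N=0 Z=0
after  2: r0=0xfb r1=0xd8 r2=0x82 r3=0x8b r4=0x86 r5=0x1a  N=1 Z=0
after  3: r0=0xfb r1=0xd8 r2=0xf7 r3=0x8b r4=0x86 r5=0x1a  N=1 Z=0
after  4: r0=0xfb r1=0x7d r2=0xf7 r3=0x8b r4=0x86 r5=0x1a  N=0 Z=0
after  5: r0=0xfb r1=0x7d r2=0xf7 r3=0x8b r4=0x86 r5=0x1a  N=1 Z=0
-- IRQ taken; context saved, return-PC = 6 --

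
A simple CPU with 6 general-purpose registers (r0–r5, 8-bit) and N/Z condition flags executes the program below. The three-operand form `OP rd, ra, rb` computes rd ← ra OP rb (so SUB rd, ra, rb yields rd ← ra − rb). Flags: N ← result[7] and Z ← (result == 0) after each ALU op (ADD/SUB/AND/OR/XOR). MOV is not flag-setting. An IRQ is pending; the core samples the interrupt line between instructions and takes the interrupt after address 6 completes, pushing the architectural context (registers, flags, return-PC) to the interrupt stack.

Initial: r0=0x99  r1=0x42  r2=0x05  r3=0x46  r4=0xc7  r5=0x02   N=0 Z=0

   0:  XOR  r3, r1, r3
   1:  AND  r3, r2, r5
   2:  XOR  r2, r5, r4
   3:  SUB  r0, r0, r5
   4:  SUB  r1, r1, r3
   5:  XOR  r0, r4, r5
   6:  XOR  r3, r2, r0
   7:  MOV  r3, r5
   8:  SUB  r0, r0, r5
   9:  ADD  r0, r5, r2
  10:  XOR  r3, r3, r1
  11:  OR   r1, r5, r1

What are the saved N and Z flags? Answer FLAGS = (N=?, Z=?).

after  0: r0=0x99 r1=0x42 r2=0x05 r3=0x04 r4=0xc7 r5=0x02  N=0 Z=0
after  1: r0=0x99 r1=0x42 r2=0x05 r3=0x00 r4=0xc7 r5=0x02  N=0 Z=1
after  2: r0=0x99 r1=0x42 r2=0xc5 r3=0x00 r4=0xc7 r5=0x02  N=1 Z=0
after  3: r0=0x97 r1=0x42 r2=0xc5 r3=0x00 r4=0xc7 r5=0x02  N=1 Z=0
after  4: r0=0x97 r1=0x42 r2=0xc5 r3=0x00 r4=0xc7 r5=0x02  N=0 Z=0
after  5: r0=0xc5 r1=0x42 r2=0xc5 r3=0x00 r4=0xc7 r5=0x02  N=1 Z=0
after  6: r0=0xc5 r1=0x42 r2=0xc5 r3=0x00 r4=0xc7 r5=0x02  N=0 Z=1
-- IRQ taken; context saved, return-PC = 7 --

FLAGS = (N=0, Z=1)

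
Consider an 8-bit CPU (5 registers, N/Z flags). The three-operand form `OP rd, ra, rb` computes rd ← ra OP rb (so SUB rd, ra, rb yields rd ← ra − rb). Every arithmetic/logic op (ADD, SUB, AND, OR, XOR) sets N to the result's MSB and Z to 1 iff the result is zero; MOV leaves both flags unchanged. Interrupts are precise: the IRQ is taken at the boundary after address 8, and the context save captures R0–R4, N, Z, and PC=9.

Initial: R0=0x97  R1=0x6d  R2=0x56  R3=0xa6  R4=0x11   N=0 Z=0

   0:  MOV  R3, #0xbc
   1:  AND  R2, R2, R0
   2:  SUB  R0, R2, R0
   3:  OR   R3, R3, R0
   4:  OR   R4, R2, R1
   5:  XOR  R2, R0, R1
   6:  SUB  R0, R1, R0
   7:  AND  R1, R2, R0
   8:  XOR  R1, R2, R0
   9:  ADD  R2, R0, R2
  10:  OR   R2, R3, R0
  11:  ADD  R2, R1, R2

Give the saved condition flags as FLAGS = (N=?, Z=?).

FLAGS = (N=1, Z=0)

after  0: R0=0x97 R1=0x6d R2=0x56 R3=0xbc R4=0x11  N=0 Z=0
after  1: R0=0x97 R1=0x6d R2=0x16 R3=0xbc R4=0x11  N=0 Z=0
after  2: R0=0x7f R1=0x6d R2=0x16 R3=0xbc R4=0x11  N=0 Z=0
after  3: R0=0x7f R1=0x6d R2=0x16 R3=0xff R4=0x11  N=1 Z=0
after  4: R0=0x7f R1=0x6d R2=0x16 R3=0xff R4=0x7f  N=0 Z=0
after  5: R0=0x7f R1=0x6d R2=0x12 R3=0xff R4=0x7f  N=0 Z=0
after  6: R0=0xee R1=0x6d R2=0x12 R3=0xff R4=0x7f  N=1 Z=0
after  7: R0=0xee R1=0x02 R2=0x12 R3=0xff R4=0x7f  N=0 Z=0
after  8: R0=0xee R1=0xfc R2=0x12 R3=0xff R4=0x7f  N=1 Z=0
-- IRQ taken; context saved, return-PC = 9 --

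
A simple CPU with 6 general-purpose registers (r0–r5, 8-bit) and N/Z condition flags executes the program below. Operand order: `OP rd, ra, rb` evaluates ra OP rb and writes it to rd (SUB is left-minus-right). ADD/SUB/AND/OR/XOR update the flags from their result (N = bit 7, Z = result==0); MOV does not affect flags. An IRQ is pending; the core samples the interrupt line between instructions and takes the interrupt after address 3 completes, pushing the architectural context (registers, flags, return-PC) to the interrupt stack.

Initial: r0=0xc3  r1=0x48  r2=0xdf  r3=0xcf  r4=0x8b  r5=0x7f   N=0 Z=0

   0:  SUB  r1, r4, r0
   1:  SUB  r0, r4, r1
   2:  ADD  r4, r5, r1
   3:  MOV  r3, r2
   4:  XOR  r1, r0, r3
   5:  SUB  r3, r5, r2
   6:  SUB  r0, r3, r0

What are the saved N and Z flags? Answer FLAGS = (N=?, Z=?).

FLAGS = (N=0, Z=0)

after  0: r0=0xc3 r1=0xc8 r2=0xdf r3=0xcf r4=0x8b r5=0x7f  N=1 Z=0
after  1: r0=0xc3 r1=0xc8 r2=0xdf r3=0xcf r4=0x8b r5=0x7f  N=1 Z=0
after  2: r0=0xc3 r1=0xc8 r2=0xdf r3=0xcf r4=0x47 r5=0x7f  N=0 Z=0
after  3: r0=0xc3 r1=0xc8 r2=0xdf r3=0xdf r4=0x47 r5=0x7f  N=0 Z=0
-- IRQ taken; context saved, return-PC = 4 --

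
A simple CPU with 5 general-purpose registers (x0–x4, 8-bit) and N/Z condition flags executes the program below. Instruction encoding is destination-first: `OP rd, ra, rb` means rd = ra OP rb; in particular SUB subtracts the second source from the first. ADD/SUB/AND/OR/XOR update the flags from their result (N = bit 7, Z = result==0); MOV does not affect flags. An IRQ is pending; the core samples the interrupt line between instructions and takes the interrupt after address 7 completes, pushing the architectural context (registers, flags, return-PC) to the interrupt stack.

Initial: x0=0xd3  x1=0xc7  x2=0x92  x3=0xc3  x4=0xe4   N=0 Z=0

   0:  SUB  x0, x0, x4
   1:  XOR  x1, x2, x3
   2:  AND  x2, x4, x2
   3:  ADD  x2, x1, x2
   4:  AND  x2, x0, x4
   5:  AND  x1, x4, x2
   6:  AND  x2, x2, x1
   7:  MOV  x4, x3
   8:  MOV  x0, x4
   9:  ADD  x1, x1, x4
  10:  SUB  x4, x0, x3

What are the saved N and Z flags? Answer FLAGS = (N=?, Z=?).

after  0: x0=0xef x1=0xc7 x2=0x92 x3=0xc3 x4=0xe4  N=1 Z=0
after  1: x0=0xef x1=0x51 x2=0x92 x3=0xc3 x4=0xe4  N=0 Z=0
after  2: x0=0xef x1=0x51 x2=0x80 x3=0xc3 x4=0xe4  N=1 Z=0
after  3: x0=0xef x1=0x51 x2=0xd1 x3=0xc3 x4=0xe4  N=1 Z=0
after  4: x0=0xef x1=0x51 x2=0xe4 x3=0xc3 x4=0xe4  N=1 Z=0
after  5: x0=0xef x1=0xe4 x2=0xe4 x3=0xc3 x4=0xe4  N=1 Z=0
after  6: x0=0xef x1=0xe4 x2=0xe4 x3=0xc3 x4=0xe4  N=1 Z=0
after  7: x0=0xef x1=0xe4 x2=0xe4 x3=0xc3 x4=0xc3  N=1 Z=0
-- IRQ taken; context saved, return-PC = 8 --

FLAGS = (N=1, Z=0)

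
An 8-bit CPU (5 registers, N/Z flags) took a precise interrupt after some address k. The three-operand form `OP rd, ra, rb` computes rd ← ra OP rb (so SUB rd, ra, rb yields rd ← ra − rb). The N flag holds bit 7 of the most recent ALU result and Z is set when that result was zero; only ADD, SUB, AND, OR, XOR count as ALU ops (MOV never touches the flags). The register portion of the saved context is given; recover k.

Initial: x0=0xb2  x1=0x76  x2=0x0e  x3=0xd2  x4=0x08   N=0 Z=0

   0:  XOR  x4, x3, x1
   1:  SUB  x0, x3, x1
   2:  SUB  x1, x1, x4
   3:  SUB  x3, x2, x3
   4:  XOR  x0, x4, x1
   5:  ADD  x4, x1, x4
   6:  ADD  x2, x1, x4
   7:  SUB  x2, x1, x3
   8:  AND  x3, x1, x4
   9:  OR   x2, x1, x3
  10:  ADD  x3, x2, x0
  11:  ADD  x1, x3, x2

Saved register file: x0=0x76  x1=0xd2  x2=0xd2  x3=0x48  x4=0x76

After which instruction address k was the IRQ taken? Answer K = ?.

K = 10

after  0: x0=0xb2 x1=0x76 x2=0x0e x3=0xd2 x4=0xa4  N=1 Z=0
after  1: x0=0x5c x1=0x76 x2=0x0e x3=0xd2 x4=0xa4  N=0 Z=0
after  2: x0=0x5c x1=0xd2 x2=0x0e x3=0xd2 x4=0xa4  N=1 Z=0
after  3: x0=0x5c x1=0xd2 x2=0x0e x3=0x3c x4=0xa4  N=0 Z=0
after  4: x0=0x76 x1=0xd2 x2=0x0e x3=0x3c x4=0xa4  N=0 Z=0
after  5: x0=0x76 x1=0xd2 x2=0x0e x3=0x3c x4=0x76  N=0 Z=0
after  6: x0=0x76 x1=0xd2 x2=0x48 x3=0x3c x4=0x76  N=0 Z=0
after  7: x0=0x76 x1=0xd2 x2=0x96 x3=0x3c x4=0x76  N=1 Z=0
after  8: x0=0x76 x1=0xd2 x2=0x96 x3=0x52 x4=0x76  N=0 Z=0
after  9: x0=0x76 x1=0xd2 x2=0xd2 x3=0x52 x4=0x76  N=1 Z=0
after 10: x0=0x76 x1=0xd2 x2=0xd2 x3=0x48 x4=0x76  N=0 Z=0
-- IRQ taken; context saved, return-PC = 11 --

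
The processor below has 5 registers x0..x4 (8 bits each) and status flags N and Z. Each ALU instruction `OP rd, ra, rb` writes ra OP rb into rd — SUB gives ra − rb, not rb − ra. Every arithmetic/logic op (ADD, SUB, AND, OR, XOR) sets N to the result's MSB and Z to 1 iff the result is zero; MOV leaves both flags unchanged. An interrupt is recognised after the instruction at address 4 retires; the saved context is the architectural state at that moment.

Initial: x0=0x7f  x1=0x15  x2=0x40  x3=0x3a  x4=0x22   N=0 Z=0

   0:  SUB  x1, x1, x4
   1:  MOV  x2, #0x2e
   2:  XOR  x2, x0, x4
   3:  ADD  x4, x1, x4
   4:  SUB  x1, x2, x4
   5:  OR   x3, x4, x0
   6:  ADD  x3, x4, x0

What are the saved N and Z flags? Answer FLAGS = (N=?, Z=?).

FLAGS = (N=0, Z=0)

after  0: x0=0x7f x1=0xf3 x2=0x40 x3=0x3a x4=0x22  N=1 Z=0
after  1: x0=0x7f x1=0xf3 x2=0x2e x3=0x3a x4=0x22  N=1 Z=0
after  2: x0=0x7f x1=0xf3 x2=0x5d x3=0x3a x4=0x22  N=0 Z=0
after  3: x0=0x7f x1=0xf3 x2=0x5d x3=0x3a x4=0x15  N=0 Z=0
after  4: x0=0x7f x1=0x48 x2=0x5d x3=0x3a x4=0x15  N=0 Z=0
-- IRQ taken; context saved, return-PC = 5 --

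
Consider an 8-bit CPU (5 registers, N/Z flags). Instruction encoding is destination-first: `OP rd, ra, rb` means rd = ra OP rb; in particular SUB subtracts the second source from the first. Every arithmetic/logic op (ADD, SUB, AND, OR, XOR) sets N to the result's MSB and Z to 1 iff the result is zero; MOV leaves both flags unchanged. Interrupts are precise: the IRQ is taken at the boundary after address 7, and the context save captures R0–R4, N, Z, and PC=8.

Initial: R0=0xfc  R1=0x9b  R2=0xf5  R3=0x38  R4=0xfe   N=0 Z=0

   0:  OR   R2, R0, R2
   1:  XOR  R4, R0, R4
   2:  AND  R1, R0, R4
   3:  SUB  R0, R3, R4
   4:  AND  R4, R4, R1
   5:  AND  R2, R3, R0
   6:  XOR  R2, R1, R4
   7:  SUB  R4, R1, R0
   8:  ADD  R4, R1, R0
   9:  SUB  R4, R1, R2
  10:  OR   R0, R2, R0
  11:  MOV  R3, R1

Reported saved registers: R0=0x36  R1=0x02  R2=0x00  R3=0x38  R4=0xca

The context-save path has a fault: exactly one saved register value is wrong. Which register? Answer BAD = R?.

after  0: R0=0xfc R1=0x9b R2=0xfd R3=0x38 R4=0xfe  N=1 Z=0
after  1: R0=0xfc R1=0x9b R2=0xfd R3=0x38 R4=0x02  N=0 Z=0
after  2: R0=0xfc R1=0x00 R2=0xfd R3=0x38 R4=0x02  N=0 Z=1
after  3: R0=0x36 R1=0x00 R2=0xfd R3=0x38 R4=0x02  N=0 Z=0
after  4: R0=0x36 R1=0x00 R2=0xfd R3=0x38 R4=0x00  N=0 Z=1
after  5: R0=0x36 R1=0x00 R2=0x30 R3=0x38 R4=0x00  N=0 Z=0
after  6: R0=0x36 R1=0x00 R2=0x00 R3=0x38 R4=0x00  N=0 Z=1
after  7: R0=0x36 R1=0x00 R2=0x00 R3=0x38 R4=0xca  N=1 Z=0
-- IRQ taken; context saved, return-PC = 8 --
mismatch: R1: reported 0x02 vs actual 0x00

BAD = R1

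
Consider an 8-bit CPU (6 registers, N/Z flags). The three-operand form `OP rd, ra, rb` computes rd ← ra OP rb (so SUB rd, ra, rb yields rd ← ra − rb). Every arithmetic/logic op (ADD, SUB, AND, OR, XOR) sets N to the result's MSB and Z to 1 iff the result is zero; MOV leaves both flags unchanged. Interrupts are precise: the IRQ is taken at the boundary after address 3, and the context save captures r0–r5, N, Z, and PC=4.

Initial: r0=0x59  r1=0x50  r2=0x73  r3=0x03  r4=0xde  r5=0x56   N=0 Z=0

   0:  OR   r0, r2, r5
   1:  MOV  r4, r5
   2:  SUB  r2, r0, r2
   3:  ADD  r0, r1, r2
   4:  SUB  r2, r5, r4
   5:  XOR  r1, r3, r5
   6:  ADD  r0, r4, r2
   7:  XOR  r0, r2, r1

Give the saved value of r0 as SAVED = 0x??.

after  0: r0=0x77 r1=0x50 r2=0x73 r3=0x03 r4=0xde r5=0x56  N=0 Z=0
after  1: r0=0x77 r1=0x50 r2=0x73 r3=0x03 r4=0x56 r5=0x56  N=0 Z=0
after  2: r0=0x77 r1=0x50 r2=0x04 r3=0x03 r4=0x56 r5=0x56  N=0 Z=0
after  3: r0=0x54 r1=0x50 r2=0x04 r3=0x03 r4=0x56 r5=0x56  N=0 Z=0
-- IRQ taken; context saved, return-PC = 4 --

SAVED = 0x54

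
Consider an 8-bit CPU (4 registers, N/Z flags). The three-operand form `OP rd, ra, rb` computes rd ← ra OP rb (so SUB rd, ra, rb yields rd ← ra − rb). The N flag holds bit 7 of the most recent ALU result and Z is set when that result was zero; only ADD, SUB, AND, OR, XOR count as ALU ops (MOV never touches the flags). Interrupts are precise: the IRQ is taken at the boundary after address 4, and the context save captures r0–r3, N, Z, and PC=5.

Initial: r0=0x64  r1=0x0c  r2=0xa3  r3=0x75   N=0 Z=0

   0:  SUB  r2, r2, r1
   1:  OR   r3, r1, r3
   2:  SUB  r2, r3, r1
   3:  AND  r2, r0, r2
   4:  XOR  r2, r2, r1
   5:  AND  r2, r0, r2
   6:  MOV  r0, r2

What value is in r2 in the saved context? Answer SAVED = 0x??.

after  0: r0=0x64 r1=0x0c r2=0x97 r3=0x75  N=1 Z=0
after  1: r0=0x64 r1=0x0c r2=0x97 r3=0x7d  N=0 Z=0
after  2: r0=0x64 r1=0x0c r2=0x71 r3=0x7d  N=0 Z=0
after  3: r0=0x64 r1=0x0c r2=0x60 r3=0x7d  N=0 Z=0
after  4: r0=0x64 r1=0x0c r2=0x6c r3=0x7d  N=0 Z=0
-- IRQ taken; context saved, return-PC = 5 --

SAVED = 0x6c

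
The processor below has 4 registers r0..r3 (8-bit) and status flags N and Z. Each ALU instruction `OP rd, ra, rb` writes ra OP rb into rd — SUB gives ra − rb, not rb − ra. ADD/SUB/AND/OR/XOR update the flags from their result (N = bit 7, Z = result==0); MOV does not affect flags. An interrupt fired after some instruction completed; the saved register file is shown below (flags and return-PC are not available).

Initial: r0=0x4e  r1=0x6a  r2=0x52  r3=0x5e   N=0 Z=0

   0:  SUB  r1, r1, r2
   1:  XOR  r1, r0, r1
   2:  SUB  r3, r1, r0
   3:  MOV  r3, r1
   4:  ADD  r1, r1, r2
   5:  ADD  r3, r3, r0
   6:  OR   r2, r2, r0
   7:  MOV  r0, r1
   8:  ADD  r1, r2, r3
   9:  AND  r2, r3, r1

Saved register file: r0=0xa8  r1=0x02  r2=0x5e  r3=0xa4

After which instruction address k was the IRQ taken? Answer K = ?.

after  0: r0=0x4e r1=0x18 r2=0x52 r3=0x5e  N=0 Z=0
after  1: r0=0x4e r1=0x56 r2=0x52 r3=0x5e  N=0 Z=0
after  2: r0=0x4e r1=0x56 r2=0x52 r3=0x08  N=0 Z=0
after  3: r0=0x4e r1=0x56 r2=0x52 r3=0x56  N=0 Z=0
after  4: r0=0x4e r1=0xa8 r2=0x52 r3=0x56  N=1 Z=0
after  5: r0=0x4e r1=0xa8 r2=0x52 r3=0xa4  N=1 Z=0
after  6: r0=0x4e r1=0xa8 r2=0x5e r3=0xa4  N=0 Z=0
after  7: r0=0xa8 r1=0xa8 r2=0x5e r3=0xa4  N=0 Z=0
after  8: r0=0xa8 r1=0x02 r2=0x5e r3=0xa4  N=0 Z=0
-- IRQ taken; context saved, return-PC = 9 --

K = 8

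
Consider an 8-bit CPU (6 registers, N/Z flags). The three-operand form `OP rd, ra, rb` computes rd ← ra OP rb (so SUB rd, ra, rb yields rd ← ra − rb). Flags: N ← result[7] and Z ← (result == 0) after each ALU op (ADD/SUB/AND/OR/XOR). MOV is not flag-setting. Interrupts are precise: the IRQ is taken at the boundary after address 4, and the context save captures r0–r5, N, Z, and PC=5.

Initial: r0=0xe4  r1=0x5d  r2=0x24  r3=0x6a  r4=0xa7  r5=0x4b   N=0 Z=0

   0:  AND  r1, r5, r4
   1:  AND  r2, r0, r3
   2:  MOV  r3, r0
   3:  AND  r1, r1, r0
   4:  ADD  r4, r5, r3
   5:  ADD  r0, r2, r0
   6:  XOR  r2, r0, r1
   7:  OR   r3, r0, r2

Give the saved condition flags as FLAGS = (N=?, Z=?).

after  0: r0=0xe4 r1=0x03 r2=0x24 r3=0x6a r4=0xa7 r5=0x4b  N=0 Z=0
after  1: r0=0xe4 r1=0x03 r2=0x60 r3=0x6a r4=0xa7 r5=0x4b  N=0 Z=0
after  2: r0=0xe4 r1=0x03 r2=0x60 r3=0xe4 r4=0xa7 r5=0x4b  N=0 Z=0
after  3: r0=0xe4 r1=0x00 r2=0x60 r3=0xe4 r4=0xa7 r5=0x4b  N=0 Z=1
after  4: r0=0xe4 r1=0x00 r2=0x60 r3=0xe4 r4=0x2f r5=0x4b  N=0 Z=0
-- IRQ taken; context saved, return-PC = 5 --

FLAGS = (N=0, Z=0)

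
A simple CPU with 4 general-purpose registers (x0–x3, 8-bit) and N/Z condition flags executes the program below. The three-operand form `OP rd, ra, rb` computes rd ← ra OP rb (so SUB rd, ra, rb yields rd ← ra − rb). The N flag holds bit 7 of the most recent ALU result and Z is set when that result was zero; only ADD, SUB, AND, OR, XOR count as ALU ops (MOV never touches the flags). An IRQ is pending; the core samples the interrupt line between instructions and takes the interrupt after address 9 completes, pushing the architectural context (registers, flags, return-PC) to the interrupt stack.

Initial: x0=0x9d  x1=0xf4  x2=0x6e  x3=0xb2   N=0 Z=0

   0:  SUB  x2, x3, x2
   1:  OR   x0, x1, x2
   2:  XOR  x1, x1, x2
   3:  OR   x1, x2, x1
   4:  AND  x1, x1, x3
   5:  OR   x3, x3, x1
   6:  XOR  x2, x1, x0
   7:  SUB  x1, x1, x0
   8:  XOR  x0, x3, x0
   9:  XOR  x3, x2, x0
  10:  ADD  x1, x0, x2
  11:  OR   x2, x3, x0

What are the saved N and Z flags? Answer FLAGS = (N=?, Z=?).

after  0: x0=0x9d x1=0xf4 x2=0x44 x3=0xb2  N=0 Z=0
after  1: x0=0xf4 x1=0xf4 x2=0x44 x3=0xb2  N=1 Z=0
after  2: x0=0xf4 x1=0xb0 x2=0x44 x3=0xb2  N=1 Z=0
after  3: x0=0xf4 x1=0xf4 x2=0x44 x3=0xb2  N=1 Z=0
after  4: x0=0xf4 x1=0xb0 x2=0x44 x3=0xb2  N=1 Z=0
after  5: x0=0xf4 x1=0xb0 x2=0x44 x3=0xb2  N=1 Z=0
after  6: x0=0xf4 x1=0xb0 x2=0x44 x3=0xb2  N=0 Z=0
after  7: x0=0xf4 x1=0xbc x2=0x44 x3=0xb2  N=1 Z=0
after  8: x0=0x46 x1=0xbc x2=0x44 x3=0xb2  N=0 Z=0
after  9: x0=0x46 x1=0xbc x2=0x44 x3=0x02  N=0 Z=0
-- IRQ taken; context saved, return-PC = 10 --

FLAGS = (N=0, Z=0)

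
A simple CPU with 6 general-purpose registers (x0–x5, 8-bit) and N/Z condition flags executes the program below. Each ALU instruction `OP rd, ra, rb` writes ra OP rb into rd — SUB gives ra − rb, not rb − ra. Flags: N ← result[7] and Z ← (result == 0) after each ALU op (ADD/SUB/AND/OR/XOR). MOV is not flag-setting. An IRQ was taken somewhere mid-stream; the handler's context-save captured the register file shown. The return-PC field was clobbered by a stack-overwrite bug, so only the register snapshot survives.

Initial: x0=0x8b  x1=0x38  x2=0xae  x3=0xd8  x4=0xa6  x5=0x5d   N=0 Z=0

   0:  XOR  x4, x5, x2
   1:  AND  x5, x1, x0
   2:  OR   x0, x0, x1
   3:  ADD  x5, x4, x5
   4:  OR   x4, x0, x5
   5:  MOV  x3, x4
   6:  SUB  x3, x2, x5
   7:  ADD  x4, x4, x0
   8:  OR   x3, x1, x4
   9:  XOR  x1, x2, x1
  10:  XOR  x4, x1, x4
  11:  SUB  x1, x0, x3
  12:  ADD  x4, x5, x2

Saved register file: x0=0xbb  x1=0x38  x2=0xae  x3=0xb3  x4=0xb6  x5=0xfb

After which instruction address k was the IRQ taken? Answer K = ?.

K = 7

after  0: x0=0x8b x1=0x38 x2=0xae x3=0xd8 x4=0xf3 x5=0x5d  N=1 Z=0
after  1: x0=0x8b x1=0x38 x2=0xae x3=0xd8 x4=0xf3 x5=0x08  N=0 Z=0
after  2: x0=0xbb x1=0x38 x2=0xae x3=0xd8 x4=0xf3 x5=0x08  N=1 Z=0
after  3: x0=0xbb x1=0x38 x2=0xae x3=0xd8 x4=0xf3 x5=0xfb  N=1 Z=0
after  4: x0=0xbb x1=0x38 x2=0xae x3=0xd8 x4=0xfb x5=0xfb  N=1 Z=0
after  5: x0=0xbb x1=0x38 x2=0xae x3=0xfb x4=0xfb x5=0xfb  N=1 Z=0
after  6: x0=0xbb x1=0x38 x2=0xae x3=0xb3 x4=0xfb x5=0xfb  N=1 Z=0
after  7: x0=0xbb x1=0x38 x2=0xae x3=0xb3 x4=0xb6 x5=0xfb  N=1 Z=0
-- IRQ taken; context saved, return-PC = 8 --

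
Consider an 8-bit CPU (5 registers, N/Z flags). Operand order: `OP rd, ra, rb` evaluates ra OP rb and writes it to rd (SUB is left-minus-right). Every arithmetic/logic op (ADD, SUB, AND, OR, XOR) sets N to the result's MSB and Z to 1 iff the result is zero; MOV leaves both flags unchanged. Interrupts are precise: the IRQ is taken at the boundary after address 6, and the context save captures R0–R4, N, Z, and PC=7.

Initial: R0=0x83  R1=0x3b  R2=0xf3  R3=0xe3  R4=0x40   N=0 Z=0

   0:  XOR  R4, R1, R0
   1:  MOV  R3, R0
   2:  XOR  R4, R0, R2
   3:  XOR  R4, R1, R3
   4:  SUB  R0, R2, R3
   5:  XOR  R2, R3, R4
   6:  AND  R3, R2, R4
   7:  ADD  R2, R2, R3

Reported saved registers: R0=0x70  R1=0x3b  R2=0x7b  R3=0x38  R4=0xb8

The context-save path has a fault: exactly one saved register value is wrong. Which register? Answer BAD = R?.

BAD = R2

after  0: R0=0x83 R1=0x3b R2=0xf3 R3=0xe3 R4=0xb8  N=1 Z=0
after  1: R0=0x83 R1=0x3b R2=0xf3 R3=0x83 R4=0xb8  N=1 Z=0
after  2: R0=0x83 R1=0x3b R2=0xf3 R3=0x83 R4=0x70  N=0 Z=0
after  3: R0=0x83 R1=0x3b R2=0xf3 R3=0x83 R4=0xb8  N=1 Z=0
after  4: R0=0x70 R1=0x3b R2=0xf3 R3=0x83 R4=0xb8  N=0 Z=0
after  5: R0=0x70 R1=0x3b R2=0x3b R3=0x83 R4=0xb8  N=0 Z=0
after  6: R0=0x70 R1=0x3b R2=0x3b R3=0x38 R4=0xb8  N=0 Z=0
-- IRQ taken; context saved, return-PC = 7 --
mismatch: R2: reported 0x7b vs actual 0x3b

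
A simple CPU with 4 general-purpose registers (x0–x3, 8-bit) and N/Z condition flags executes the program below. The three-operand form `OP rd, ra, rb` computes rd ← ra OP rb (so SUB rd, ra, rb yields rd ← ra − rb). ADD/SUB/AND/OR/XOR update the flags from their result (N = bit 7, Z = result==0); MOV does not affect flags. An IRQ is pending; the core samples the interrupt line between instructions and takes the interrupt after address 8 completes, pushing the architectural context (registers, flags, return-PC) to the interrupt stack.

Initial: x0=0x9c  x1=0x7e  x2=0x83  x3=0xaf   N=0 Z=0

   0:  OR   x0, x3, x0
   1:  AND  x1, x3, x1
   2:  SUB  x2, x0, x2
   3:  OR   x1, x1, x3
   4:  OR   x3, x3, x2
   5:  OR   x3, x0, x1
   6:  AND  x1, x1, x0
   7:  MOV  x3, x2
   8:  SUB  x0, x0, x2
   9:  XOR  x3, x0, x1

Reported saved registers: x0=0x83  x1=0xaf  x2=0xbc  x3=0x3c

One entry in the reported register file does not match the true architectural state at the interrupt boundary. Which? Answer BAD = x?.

after  0: x0=0xbf x1=0x7e x2=0x83 x3=0xaf  N=1 Z=0
after  1: x0=0xbf x1=0x2e x2=0x83 x3=0xaf  N=0 Z=0
after  2: x0=0xbf x1=0x2e x2=0x3c x3=0xaf  N=0 Z=0
after  3: x0=0xbf x1=0xaf x2=0x3c x3=0xaf  N=1 Z=0
after  4: x0=0xbf x1=0xaf x2=0x3c x3=0xbf  N=1 Z=0
after  5: x0=0xbf x1=0xaf x2=0x3c x3=0xbf  N=1 Z=0
after  6: x0=0xbf x1=0xaf x2=0x3c x3=0xbf  N=1 Z=0
after  7: x0=0xbf x1=0xaf x2=0x3c x3=0x3c  N=1 Z=0
after  8: x0=0x83 x1=0xaf x2=0x3c x3=0x3c  N=1 Z=0
-- IRQ taken; context saved, return-PC = 9 --
mismatch: x2: reported 0xbc vs actual 0x3c

BAD = x2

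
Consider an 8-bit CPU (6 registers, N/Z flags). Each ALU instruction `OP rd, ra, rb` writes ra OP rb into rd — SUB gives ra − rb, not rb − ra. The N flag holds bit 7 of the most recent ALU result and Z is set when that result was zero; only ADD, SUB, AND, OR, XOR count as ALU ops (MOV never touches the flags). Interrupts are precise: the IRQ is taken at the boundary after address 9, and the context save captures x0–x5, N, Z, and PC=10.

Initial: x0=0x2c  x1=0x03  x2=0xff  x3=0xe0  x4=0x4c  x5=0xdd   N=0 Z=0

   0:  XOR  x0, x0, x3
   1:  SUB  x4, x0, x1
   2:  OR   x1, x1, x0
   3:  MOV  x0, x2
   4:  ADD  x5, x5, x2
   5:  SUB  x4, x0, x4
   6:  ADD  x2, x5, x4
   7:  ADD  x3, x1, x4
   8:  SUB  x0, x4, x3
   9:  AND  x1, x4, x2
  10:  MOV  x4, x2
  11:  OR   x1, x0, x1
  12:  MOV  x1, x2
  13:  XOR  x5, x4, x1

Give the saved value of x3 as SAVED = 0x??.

SAVED = 0x05

after  0: x0=0xcc x1=0x03 x2=0xff x3=0xe0 x4=0x4c x5=0xdd  N=1 Z=0
after  1: x0=0xcc x1=0x03 x2=0xff x3=0xe0 x4=0xc9 x5=0xdd  N=1 Z=0
after  2: x0=0xcc x1=0xcf x2=0xff x3=0xe0 x4=0xc9 x5=0xdd  N=1 Z=0
after  3: x0=0xff x1=0xcf x2=0xff x3=0xe0 x4=0xc9 x5=0xdd  N=1 Z=0
after  4: x0=0xff x1=0xcf x2=0xff x3=0xe0 x4=0xc9 x5=0xdc  N=1 Z=0
after  5: x0=0xff x1=0xcf x2=0xff x3=0xe0 x4=0x36 x5=0xdc  N=0 Z=0
after  6: x0=0xff x1=0xcf x2=0x12 x3=0xe0 x4=0x36 x5=0xdc  N=0 Z=0
after  7: x0=0xff x1=0xcf x2=0x12 x3=0x05 x4=0x36 x5=0xdc  N=0 Z=0
after  8: x0=0x31 x1=0xcf x2=0x12 x3=0x05 x4=0x36 x5=0xdc  N=0 Z=0
after  9: x0=0x31 x1=0x12 x2=0x12 x3=0x05 x4=0x36 x5=0xdc  N=0 Z=0
-- IRQ taken; context saved, return-PC = 10 --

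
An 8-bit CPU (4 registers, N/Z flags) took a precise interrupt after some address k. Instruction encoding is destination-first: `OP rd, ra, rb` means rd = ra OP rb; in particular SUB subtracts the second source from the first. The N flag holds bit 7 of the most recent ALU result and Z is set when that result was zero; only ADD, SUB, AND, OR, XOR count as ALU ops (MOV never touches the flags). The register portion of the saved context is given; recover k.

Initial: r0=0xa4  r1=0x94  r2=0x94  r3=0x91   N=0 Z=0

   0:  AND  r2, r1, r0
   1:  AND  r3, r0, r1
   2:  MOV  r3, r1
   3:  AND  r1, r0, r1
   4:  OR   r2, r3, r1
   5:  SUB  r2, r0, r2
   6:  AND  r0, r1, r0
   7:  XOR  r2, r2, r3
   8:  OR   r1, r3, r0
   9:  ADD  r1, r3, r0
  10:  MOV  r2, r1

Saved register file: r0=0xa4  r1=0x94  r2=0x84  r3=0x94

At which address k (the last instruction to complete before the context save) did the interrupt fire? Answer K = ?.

K = 2

after  0: r0=0xa4 r1=0x94 r2=0x84 r3=0x91  N=1 Z=0
after  1: r0=0xa4 r1=0x94 r2=0x84 r3=0x84  N=1 Z=0
after  2: r0=0xa4 r1=0x94 r2=0x84 r3=0x94  N=1 Z=0
-- IRQ taken; context saved, return-PC = 3 --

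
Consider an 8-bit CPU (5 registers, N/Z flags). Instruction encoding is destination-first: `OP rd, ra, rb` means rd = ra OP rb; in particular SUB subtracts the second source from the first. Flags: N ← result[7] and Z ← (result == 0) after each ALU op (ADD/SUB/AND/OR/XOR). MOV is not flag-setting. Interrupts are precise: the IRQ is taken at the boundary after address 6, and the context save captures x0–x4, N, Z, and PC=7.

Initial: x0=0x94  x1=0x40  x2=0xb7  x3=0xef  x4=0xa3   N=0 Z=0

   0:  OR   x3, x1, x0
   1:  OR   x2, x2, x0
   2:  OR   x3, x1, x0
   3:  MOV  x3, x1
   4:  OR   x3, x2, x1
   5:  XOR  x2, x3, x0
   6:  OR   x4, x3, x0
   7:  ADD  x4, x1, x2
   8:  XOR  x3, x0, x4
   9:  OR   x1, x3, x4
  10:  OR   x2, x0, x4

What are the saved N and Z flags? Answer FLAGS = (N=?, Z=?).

after  0: x0=0x94 x1=0x40 x2=0xb7 x3=0xd4 x4=0xa3  N=1 Z=0
after  1: x0=0x94 x1=0x40 x2=0xb7 x3=0xd4 x4=0xa3  N=1 Z=0
after  2: x0=0x94 x1=0x40 x2=0xb7 x3=0xd4 x4=0xa3  N=1 Z=0
after  3: x0=0x94 x1=0x40 x2=0xb7 x3=0x40 x4=0xa3  N=1 Z=0
after  4: x0=0x94 x1=0x40 x2=0xb7 x3=0xf7 x4=0xa3  N=1 Z=0
after  5: x0=0x94 x1=0x40 x2=0x63 x3=0xf7 x4=0xa3  N=0 Z=0
after  6: x0=0x94 x1=0x40 x2=0x63 x3=0xf7 x4=0xf7  N=1 Z=0
-- IRQ taken; context saved, return-PC = 7 --

FLAGS = (N=1, Z=0)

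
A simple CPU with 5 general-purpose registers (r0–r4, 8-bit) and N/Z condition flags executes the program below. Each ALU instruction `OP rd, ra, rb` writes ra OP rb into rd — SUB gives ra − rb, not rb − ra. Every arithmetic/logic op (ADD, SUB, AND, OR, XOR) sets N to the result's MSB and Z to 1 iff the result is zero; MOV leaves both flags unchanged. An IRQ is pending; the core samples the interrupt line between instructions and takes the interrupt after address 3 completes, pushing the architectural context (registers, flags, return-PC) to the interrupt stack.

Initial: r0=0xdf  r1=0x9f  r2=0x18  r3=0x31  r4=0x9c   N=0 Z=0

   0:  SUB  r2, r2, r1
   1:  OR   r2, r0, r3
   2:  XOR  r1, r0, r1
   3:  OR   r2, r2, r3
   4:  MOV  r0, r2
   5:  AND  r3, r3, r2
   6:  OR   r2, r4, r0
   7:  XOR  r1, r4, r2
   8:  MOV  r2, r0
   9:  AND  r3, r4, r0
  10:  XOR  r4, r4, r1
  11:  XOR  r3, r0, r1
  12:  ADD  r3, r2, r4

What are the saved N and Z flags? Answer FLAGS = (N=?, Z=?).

after  0: r0=0xdf r1=0x9f r2=0x79 r3=0x31 r4=0x9c  N=0 Z=0
after  1: r0=0xdf r1=0x9f r2=0xff r3=0x31 r4=0x9c  N=1 Z=0
after  2: r0=0xdf r1=0x40 r2=0xff r3=0x31 r4=0x9c  N=0 Z=0
after  3: r0=0xdf r1=0x40 r2=0xff r3=0x31 r4=0x9c  N=1 Z=0
-- IRQ taken; context saved, return-PC = 4 --

FLAGS = (N=1, Z=0)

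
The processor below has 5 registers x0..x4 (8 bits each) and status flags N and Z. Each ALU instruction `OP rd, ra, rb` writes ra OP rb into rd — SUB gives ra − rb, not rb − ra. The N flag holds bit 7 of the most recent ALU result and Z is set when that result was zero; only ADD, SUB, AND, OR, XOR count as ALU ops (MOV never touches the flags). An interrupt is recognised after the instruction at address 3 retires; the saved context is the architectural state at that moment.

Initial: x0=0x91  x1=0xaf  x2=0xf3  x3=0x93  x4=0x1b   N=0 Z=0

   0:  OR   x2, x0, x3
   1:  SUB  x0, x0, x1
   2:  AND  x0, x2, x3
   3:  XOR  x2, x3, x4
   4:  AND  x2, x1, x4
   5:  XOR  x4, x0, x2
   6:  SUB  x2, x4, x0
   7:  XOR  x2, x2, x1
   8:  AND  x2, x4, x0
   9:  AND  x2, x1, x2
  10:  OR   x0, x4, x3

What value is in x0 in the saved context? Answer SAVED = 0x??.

SAVED = 0x93

after  0: x0=0x91 x1=0xaf x2=0x93 x3=0x93 x4=0x1b  N=1 Z=0
after  1: x0=0xe2 x1=0xaf x2=0x93 x3=0x93 x4=0x1b  N=1 Z=0
after  2: x0=0x93 x1=0xaf x2=0x93 x3=0x93 x4=0x1b  N=1 Z=0
after  3: x0=0x93 x1=0xaf x2=0x88 x3=0x93 x4=0x1b  N=1 Z=0
-- IRQ taken; context saved, return-PC = 4 --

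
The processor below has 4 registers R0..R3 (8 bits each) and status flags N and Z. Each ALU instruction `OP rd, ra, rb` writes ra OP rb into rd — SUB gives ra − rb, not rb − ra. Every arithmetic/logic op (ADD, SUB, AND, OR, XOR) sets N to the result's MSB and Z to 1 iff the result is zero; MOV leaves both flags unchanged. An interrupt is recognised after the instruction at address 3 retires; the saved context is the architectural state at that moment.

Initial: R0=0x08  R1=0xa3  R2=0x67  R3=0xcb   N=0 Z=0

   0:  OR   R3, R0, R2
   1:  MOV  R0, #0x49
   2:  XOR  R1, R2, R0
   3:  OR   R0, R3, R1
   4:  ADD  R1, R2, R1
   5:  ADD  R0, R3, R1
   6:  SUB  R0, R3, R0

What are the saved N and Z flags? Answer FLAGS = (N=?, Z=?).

after  0: R0=0x08 R1=0xa3 R2=0x67 R3=0x6f  N=0 Z=0
after  1: R0=0x49 R1=0xa3 R2=0x67 R3=0x6f  N=0 Z=0
after  2: R0=0x49 R1=0x2e R2=0x67 R3=0x6f  N=0 Z=0
after  3: R0=0x6f R1=0x2e R2=0x67 R3=0x6f  N=0 Z=0
-- IRQ taken; context saved, return-PC = 4 --

FLAGS = (N=0, Z=0)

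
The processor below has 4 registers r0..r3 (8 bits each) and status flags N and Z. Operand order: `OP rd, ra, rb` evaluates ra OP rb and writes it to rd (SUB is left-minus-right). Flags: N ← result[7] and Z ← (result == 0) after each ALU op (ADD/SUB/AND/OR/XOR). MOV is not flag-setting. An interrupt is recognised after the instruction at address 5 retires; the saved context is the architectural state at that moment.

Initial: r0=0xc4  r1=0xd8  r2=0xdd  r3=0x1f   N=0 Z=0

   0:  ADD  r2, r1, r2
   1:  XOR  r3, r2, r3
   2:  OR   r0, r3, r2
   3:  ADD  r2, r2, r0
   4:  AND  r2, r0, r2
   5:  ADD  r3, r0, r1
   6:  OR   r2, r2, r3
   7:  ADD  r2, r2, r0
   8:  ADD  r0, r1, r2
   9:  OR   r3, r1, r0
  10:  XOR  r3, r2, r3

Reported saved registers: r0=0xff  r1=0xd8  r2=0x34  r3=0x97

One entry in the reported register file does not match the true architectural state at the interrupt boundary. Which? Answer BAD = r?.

after  0: r0=0xc4 r1=0xd8 r2=0xb5 r3=0x1f  N=1 Z=0
after  1: r0=0xc4 r1=0xd8 r2=0xb5 r3=0xaa  N=1 Z=0
after  2: r0=0xbf r1=0xd8 r2=0xb5 r3=0xaa  N=1 Z=0
after  3: r0=0xbf r1=0xd8 r2=0x74 r3=0xaa  N=0 Z=0
after  4: r0=0xbf r1=0xd8 r2=0x34 r3=0xaa  N=0 Z=0
after  5: r0=0xbf r1=0xd8 r2=0x34 r3=0x97  N=1 Z=0
-- IRQ taken; context saved, return-PC = 6 --
mismatch: r0: reported 0xff vs actual 0xbf

BAD = r0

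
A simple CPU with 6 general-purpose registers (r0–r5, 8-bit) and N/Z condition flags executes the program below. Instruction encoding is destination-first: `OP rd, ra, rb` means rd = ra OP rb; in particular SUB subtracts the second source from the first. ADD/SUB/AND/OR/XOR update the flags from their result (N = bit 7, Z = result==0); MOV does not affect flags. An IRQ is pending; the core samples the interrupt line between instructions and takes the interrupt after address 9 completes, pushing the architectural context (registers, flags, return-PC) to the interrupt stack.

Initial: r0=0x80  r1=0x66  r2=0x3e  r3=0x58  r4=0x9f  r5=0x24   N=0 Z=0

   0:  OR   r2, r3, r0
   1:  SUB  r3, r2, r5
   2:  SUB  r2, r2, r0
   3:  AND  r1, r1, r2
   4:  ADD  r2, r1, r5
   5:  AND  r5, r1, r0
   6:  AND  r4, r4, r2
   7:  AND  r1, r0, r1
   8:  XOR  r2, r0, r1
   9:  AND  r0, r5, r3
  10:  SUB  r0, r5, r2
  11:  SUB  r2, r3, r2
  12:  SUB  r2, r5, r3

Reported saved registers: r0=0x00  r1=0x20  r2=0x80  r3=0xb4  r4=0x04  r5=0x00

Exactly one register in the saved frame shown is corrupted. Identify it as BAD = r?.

after  0: r0=0x80 r1=0x66 r2=0xd8 r3=0x58 r4=0x9f r5=0x24  N=1 Z=0
after  1: r0=0x80 r1=0x66 r2=0xd8 r3=0xb4 r4=0x9f r5=0x24  N=1 Z=0
after  2: r0=0x80 r1=0x66 r2=0x58 r3=0xb4 r4=0x9f r5=0x24  N=0 Z=0
after  3: r0=0x80 r1=0x40 r2=0x58 r3=0xb4 r4=0x9f r5=0x24  N=0 Z=0
after  4: r0=0x80 r1=0x40 r2=0x64 r3=0xb4 r4=0x9f r5=0x24  N=0 Z=0
after  5: r0=0x80 r1=0x40 r2=0x64 r3=0xb4 r4=0x9f r5=0x00  N=0 Z=1
after  6: r0=0x80 r1=0x40 r2=0x64 r3=0xb4 r4=0x04 r5=0x00  N=0 Z=0
after  7: r0=0x80 r1=0x00 r2=0x64 r3=0xb4 r4=0x04 r5=0x00  N=0 Z=1
after  8: r0=0x80 r1=0x00 r2=0x80 r3=0xb4 r4=0x04 r5=0x00  N=1 Z=0
after  9: r0=0x00 r1=0x00 r2=0x80 r3=0xb4 r4=0x04 r5=0x00  N=0 Z=1
-- IRQ taken; context saved, return-PC = 10 --
mismatch: r1: reported 0x20 vs actual 0x00

BAD = r1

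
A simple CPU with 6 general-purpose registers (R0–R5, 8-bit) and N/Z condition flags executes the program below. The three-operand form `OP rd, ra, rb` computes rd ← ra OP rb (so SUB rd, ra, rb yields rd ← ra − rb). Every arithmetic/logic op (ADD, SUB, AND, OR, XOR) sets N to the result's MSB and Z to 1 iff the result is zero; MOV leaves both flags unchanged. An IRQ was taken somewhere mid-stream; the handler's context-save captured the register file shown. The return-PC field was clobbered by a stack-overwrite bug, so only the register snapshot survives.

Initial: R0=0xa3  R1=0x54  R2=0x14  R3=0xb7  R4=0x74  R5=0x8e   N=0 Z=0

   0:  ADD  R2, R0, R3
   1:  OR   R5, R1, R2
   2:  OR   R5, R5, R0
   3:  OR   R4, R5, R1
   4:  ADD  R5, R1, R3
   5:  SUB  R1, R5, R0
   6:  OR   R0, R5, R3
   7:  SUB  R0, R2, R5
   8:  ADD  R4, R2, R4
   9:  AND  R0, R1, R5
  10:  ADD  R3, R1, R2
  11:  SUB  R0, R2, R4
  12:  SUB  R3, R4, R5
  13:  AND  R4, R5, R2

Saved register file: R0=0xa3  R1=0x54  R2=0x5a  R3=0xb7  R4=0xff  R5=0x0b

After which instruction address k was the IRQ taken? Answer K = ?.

after  0: R0=0xa3 R1=0x54 R2=0x5a R3=0xb7 R4=0x74 R5=0x8e  N=0 Z=0
after  1: R0=0xa3 R1=0x54 R2=0x5a R3=0xb7 R4=0x74 R5=0x5e  N=0 Z=0
after  2: R0=0xa3 R1=0x54 R2=0x5a R3=0xb7 R4=0x74 R5=0xff  N=1 Z=0
after  3: R0=0xa3 R1=0x54 R2=0x5a R3=0xb7 R4=0xff R5=0xff  N=1 Z=0
after  4: R0=0xa3 R1=0x54 R2=0x5a R3=0xb7 R4=0xff R5=0x0b  N=0 Z=0
-- IRQ taken; context saved, return-PC = 5 --

K = 4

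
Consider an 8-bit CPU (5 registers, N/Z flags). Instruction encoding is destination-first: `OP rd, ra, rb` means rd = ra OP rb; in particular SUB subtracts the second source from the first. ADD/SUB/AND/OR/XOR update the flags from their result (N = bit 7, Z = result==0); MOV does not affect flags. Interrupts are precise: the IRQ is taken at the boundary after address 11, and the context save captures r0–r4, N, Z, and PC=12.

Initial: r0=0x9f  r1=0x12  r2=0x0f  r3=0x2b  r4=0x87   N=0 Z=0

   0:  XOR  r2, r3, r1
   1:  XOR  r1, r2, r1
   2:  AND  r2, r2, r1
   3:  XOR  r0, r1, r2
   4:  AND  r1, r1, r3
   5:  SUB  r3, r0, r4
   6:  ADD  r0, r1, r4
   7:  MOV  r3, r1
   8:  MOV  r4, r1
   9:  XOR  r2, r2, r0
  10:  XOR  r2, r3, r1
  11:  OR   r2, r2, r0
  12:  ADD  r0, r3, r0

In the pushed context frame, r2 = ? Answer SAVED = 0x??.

SAVED = 0xb2

after  0: r0=0x9f r1=0x12 r2=0x39 r3=0x2b r4=0x87  N=0 Z=0
after  1: r0=0x9f r1=0x2b r2=0x39 r3=0x2b r4=0x87  N=0 Z=0
after  2: r0=0x9f r1=0x2b r2=0x29 r3=0x2b r4=0x87  N=0 Z=0
after  3: r0=0x02 r1=0x2b r2=0x29 r3=0x2b r4=0x87  N=0 Z=0
after  4: r0=0x02 r1=0x2b r2=0x29 r3=0x2b r4=0x87  N=0 Z=0
after  5: r0=0x02 r1=0x2b r2=0x29 r3=0x7b r4=0x87  N=0 Z=0
after  6: r0=0xb2 r1=0x2b r2=0x29 r3=0x7b r4=0x87  N=1 Z=0
after  7: r0=0xb2 r1=0x2b r2=0x29 r3=0x2b r4=0x87  N=1 Z=0
after  8: r0=0xb2 r1=0x2b r2=0x29 r3=0x2b r4=0x2b  N=1 Z=0
after  9: r0=0xb2 r1=0x2b r2=0x9b r3=0x2b r4=0x2b  N=1 Z=0
after 10: r0=0xb2 r1=0x2b r2=0x00 r3=0x2b r4=0x2b  N=0 Z=1
after 11: r0=0xb2 r1=0x2b r2=0xb2 r3=0x2b r4=0x2b  N=1 Z=0
-- IRQ taken; context saved, return-PC = 12 --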